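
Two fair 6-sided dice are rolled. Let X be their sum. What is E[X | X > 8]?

10

P(X > 8) = 5/18.
Σ over the event: 9·1/9 + 10·1/12 + 11·1/18 + 12·1/36 = 25/9.
E[X | X > 8] = (25/9) / (5/18) = 10.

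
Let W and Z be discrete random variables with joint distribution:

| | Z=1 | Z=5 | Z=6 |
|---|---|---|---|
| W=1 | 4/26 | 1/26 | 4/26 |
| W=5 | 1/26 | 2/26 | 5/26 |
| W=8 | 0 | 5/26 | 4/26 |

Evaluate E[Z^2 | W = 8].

269/9

P(W = 8) = 9/26.
Σ Z^2·P over the event = 25·(5/26) + 36·(4/26) = 269/26.
E[Z^2 | W = 8] = (269/26) / (9/26) = 269/9.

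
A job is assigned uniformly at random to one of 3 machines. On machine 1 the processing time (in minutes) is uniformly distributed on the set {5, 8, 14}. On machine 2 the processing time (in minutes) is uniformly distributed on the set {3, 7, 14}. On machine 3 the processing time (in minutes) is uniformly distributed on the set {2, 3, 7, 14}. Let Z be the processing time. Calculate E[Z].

47/6

E[Z | machine 1] = (5+8+14)/3 = 9.
E[Z | machine 2] = (3+7+14)/3 = 8.
E[Z | machine 3] = (2+3+7+14)/4 = 13/2.
E[Z] = (1/3)·(9) + (1/3)·(8) + (1/3)·(13/2) = 47/6.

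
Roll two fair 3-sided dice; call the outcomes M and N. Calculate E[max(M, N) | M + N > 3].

17/6

P(M + N > 3) = 2/3.
Summing max(M,N)·P(x,y) over outcomes with M + N > 3 gives 17/9.
E[max(M, N) | M + N > 3] = (17/9) / (2/3) = 17/6.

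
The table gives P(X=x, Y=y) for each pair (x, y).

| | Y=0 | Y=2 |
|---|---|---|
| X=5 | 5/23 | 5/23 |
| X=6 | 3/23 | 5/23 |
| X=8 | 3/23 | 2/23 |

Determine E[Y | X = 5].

1

P(X = 5) = 10/23.
Σ Y·P over the event = 0·(5/23) + 2·(5/23) = 10/23.
E[Y | X = 5] = (10/23) / (10/23) = 1.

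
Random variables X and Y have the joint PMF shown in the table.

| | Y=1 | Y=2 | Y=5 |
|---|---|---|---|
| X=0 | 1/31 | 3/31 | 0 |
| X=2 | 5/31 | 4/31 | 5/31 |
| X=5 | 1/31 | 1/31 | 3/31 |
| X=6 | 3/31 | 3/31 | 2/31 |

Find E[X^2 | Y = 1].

P(Y = 1) = 10/31.
Σ X^2·P over the event = 0·(1/31) + 4·(5/31) + 25·(1/31) + 36·(3/31) = 153/31.
E[X^2 | Y = 1] = (153/31) / (10/31) = 153/10.

153/10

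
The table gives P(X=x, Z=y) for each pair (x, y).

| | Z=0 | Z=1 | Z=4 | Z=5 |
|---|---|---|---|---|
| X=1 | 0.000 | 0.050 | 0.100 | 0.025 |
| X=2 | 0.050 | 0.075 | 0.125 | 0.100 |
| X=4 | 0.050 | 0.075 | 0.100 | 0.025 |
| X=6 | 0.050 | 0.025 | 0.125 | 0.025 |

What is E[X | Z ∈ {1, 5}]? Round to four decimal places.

P(Z ∈ {1, 5}) = 0.400.
Summing X·P(X=x,Z=y) over the conditioning event gives 1.125.
E[X | Z ∈ {1, 5}] = (1.125) / (0.400) = 2.8125.

2.8125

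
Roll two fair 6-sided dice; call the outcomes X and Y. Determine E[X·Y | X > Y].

P(X > Y) = 5/12.
Summing XY·P(x,y) over outcomes with X > Y gives 175/36.
E[X·Y | X > Y] = (175/36) / (5/12) = 35/3.

35/3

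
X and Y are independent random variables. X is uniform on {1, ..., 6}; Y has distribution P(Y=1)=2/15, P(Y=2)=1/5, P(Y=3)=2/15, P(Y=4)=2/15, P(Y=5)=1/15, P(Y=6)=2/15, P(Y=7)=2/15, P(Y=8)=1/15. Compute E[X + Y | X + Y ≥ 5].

317/38

P(X + Y ≥ 5) = 38/45.
Summing (X+Y)·P(x,y) over outcomes with X + Y ≥ 5 gives 317/45.
E[X + Y | X + Y ≥ 5] = (317/45) / (38/45) = 317/38.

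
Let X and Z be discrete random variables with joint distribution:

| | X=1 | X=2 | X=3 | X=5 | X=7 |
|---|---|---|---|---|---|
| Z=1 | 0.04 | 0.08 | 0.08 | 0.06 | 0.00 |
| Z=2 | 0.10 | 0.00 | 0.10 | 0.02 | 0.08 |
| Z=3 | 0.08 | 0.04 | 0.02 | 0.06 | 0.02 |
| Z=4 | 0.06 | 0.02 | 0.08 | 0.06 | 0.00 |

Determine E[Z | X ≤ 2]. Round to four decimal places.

P(X ≤ 2) = 0.42.
Summing Z·P(X=x,Z=y) over the conditioning event gives 1.00.
E[Z | X ≤ 2] = (1.00) / (0.42) = 2.3810.

2.3810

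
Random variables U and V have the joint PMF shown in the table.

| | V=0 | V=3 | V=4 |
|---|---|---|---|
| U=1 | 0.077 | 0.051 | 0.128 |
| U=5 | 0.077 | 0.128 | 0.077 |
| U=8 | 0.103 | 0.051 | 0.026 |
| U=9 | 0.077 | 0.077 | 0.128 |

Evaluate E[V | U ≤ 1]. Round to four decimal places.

2.5977

P(U ≤ 1) = 0.256.
Summing V·P(U=x,V=y) over the conditioning event gives 0.665.
E[V | U ≤ 1] = (0.665) / (0.256) = 2.5977.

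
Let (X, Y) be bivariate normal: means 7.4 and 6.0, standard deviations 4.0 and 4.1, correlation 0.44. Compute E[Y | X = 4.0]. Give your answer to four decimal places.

E[Y | X=x] = μ_Y + ρ(σ_Y/σ_X)(x − μ_X) for jointly normal variables.
E[Y | X=4.0] = 6.0 + (0.44)·(4.1/4.0)·(4.0 − (7.4)) = 6.0 + (0.451)·(-3.4) = 4.4666.

4.4666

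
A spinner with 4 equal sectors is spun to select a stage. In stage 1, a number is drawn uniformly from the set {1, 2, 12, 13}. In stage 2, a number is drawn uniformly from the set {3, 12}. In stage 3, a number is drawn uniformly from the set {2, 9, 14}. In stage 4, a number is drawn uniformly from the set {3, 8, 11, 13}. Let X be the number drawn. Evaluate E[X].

E[X | stage 1] = (1+2+12+13)/4 = 7.
E[X | stage 2] = (3+12)/2 = 15/2.
E[X | stage 3] = (2+9+14)/3 = 25/3.
E[X | stage 4] = (3+8+11+13)/4 = 35/4.
E[X] = (1/4)·(7) + (1/4)·(15/2) + (1/4)·(25/3) + (1/4)·(35/4) = 379/48.

379/48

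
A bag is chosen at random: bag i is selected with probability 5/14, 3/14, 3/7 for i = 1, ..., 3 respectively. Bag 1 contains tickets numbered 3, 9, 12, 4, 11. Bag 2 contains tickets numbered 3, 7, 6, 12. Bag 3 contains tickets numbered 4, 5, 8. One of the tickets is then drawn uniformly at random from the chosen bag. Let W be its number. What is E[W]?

E[W | bag 1] = (3+9+12+4+11)/5 = 39/5.
E[W | bag 2] = (3+7+6+12)/4 = 7.
E[W | bag 3] = (4+5+8)/3 = 17/3.
By the law of total expectation,
E[W] = (5/14)·(39/5) + (3/14)·(7) + (3/7)·(17/3) = 47/7.

47/7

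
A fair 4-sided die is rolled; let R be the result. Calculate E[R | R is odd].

Given R is odd, R is equally likely to be any of {1, 3}.
E[R | R is odd] = (1 + 3) / 2 = 2.

2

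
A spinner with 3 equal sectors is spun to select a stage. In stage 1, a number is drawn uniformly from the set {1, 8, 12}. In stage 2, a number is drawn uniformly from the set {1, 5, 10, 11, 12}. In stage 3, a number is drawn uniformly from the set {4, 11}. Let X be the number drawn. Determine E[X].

E[X | stage 1] = (1+8+12)/3 = 7.
E[X | stage 2] = (1+5+10+11+12)/5 = 39/5.
E[X | stage 3] = (4+11)/2 = 15/2.
E[X] = (1/3)·(7) + (1/3)·(39/5) + (1/3)·(15/2) = 223/30.

223/30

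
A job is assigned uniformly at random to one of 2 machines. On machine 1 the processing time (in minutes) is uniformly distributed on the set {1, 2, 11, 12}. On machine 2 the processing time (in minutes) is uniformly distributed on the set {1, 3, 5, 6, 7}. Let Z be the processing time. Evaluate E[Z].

109/20

E[Z | machine 1] = (1+2+11+12)/4 = 13/2.
E[Z | machine 2] = (1+3+5+6+7)/5 = 22/5.
By the law of total expectation,
E[Z] = (1/2)·(13/2) + (1/2)·(22/5) = 109/20.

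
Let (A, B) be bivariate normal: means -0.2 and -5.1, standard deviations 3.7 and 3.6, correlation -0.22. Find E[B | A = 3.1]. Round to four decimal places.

For a bivariate normal, E[B | A=x] = μ_B + ρ·(σ_B/σ_A)·(x − μ_A).
E[B | A=3.1] = -5.1 + (-0.22)·(3.6/3.7)·(3.1 − (-0.2)) = -5.1 + (-0.21405)·(3.3) = -5.8064.

-5.8064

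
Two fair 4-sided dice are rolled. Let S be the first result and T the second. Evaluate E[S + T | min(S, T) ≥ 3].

7

P(min(S, T) ≥ 3) = 1/4.
Summing (S+T)·P(x,y) over outcomes with min(S, T) ≥ 3 gives 7/4.
E[S + T | min(S, T) ≥ 3] = (7/4) / (1/4) = 7.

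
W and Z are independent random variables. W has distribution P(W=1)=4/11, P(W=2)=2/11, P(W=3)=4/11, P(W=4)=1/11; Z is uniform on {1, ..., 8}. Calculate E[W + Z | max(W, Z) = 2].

13/4

P(max(W, Z) = 2) = 1/11.
Summing (W+Z)·P(x,y) over outcomes with max(W, Z) = 2 gives 13/44.
E[W + Z | max(W, Z) = 2] = (13/44) / (1/11) = 13/4.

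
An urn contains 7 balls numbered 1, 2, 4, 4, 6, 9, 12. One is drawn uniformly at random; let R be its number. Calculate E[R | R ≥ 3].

7

P(R ≥ 3) = 5/7.
Σ over the event: 4·2/7 + 6·1/7 + 9·1/7 + 12·1/7 = 5.
E[R | R ≥ 3] = (5) / (5/7) = 7.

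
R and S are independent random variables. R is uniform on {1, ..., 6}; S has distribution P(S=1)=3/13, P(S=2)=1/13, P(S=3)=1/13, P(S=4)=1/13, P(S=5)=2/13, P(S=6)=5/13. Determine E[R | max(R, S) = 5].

P(max(R, S) = 5) = 8/39.
Summing R·P(x,y) over outcomes with max(R, S) = 5 gives 10/13.
E[R | max(R, S) = 5] = (10/13) / (8/39) = 15/4.

15/4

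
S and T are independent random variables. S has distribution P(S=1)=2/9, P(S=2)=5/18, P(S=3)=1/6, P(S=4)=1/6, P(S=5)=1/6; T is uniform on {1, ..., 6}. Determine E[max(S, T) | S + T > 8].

11/2

P(S + T > 8) = 1/6.
Summing max(S,T)·P(x,y) over outcomes with S + T > 8 gives 11/12.
E[max(S, T) | S + T > 8] = (11/12) / (1/6) = 11/2.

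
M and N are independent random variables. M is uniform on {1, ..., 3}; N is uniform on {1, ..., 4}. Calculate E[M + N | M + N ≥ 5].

17/3

P(M + N ≥ 5) = 1/2.
Summing (M+N)·P(x,y) over outcomes with M + N ≥ 5 gives 17/6.
E[M + N | M + N ≥ 5] = (17/6) / (1/2) = 17/3.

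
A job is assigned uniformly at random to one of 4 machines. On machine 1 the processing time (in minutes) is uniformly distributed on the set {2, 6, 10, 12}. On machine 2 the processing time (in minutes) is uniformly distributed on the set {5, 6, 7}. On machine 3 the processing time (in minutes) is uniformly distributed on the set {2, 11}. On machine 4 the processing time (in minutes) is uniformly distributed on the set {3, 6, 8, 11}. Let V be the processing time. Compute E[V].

E[V | machine 1] = (2+6+10+12)/4 = 15/2.
E[V | machine 2] = (5+6+7)/3 = 6.
E[V | machine 3] = (2+11)/2 = 13/2.
E[V | machine 4] = (3+6+8+11)/4 = 7.
By the law of total expectation,
E[V] = (1/4)·(15/2) + (1/4)·(6) + (1/4)·(13/2) + (1/4)·(7) = 27/4.

27/4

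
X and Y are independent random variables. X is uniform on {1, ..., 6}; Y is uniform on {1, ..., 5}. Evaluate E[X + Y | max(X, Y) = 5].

70/9

Outcomes with max(X, Y) = 5: (1,5), (2,5), (3,5), (4,5), (5,1), (5,2), (5,3), (5,4), (5,5), each with probability 1/30.
E[X + Y | max(X, Y) = 5] = (6 + 7 + 8 + 9 + 6 + 7 + 8 + 9 + 10) / 9 = 70/9.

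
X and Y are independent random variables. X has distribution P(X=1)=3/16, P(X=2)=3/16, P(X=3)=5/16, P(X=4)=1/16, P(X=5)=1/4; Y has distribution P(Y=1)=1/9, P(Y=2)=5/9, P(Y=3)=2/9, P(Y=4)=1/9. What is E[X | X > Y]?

4

P(X > Y) = 77/144.
Summing X·P(x,y) over outcomes with X > Y gives 77/36.
E[X | X > Y] = (77/36) / (77/144) = 4.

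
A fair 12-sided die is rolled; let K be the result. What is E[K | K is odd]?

Given K is odd, K is equally likely to be any of {1, 3, 5, 7, 9, 11}.
E[K | K is odd] = (1 + 3 + 5 + 7 + 9 + 11) / 6 = 6.

6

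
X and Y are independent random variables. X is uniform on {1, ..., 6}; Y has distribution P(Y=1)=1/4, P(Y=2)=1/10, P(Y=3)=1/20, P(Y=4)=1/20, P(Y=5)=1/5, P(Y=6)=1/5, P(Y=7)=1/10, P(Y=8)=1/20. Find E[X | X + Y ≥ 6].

354/91

P(X + Y ≥ 6) = 91/120.
Summing X·P(x,y) over outcomes with X + Y ≥ 6 gives 59/20.
E[X | X + Y ≥ 6] = (59/20) / (91/120) = 354/91.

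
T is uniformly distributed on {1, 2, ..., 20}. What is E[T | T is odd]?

10

Given T is odd, T is equally likely to be any of {1, 3, 5, 7, 9, 11, 13, 15, 17, 19}.
E[T | T is odd] = (1 + 3 + 5 + 7 + 9 + 11 + 13 + 15 + 17 + 19) / 10 = 10.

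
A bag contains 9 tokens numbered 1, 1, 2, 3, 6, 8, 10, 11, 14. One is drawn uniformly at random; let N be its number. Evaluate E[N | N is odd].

4

P(N is odd) = 4/9.
Σ over the event: 1·2/9 + 3·1/9 + 11·1/9 = 16/9.
E[N | N is odd] = (16/9) / (4/9) = 4.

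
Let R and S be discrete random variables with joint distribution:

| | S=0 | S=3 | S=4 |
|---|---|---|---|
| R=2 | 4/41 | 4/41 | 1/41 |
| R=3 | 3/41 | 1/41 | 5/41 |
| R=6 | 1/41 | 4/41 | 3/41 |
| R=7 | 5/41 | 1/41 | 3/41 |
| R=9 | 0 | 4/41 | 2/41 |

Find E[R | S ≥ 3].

P(S ≥ 3) = 28/41.
Summing R·P(R=x,S=y) over the conditioning event gives 152/41.
E[R | S ≥ 3] = (152/41) / (28/41) = 38/7.

38/7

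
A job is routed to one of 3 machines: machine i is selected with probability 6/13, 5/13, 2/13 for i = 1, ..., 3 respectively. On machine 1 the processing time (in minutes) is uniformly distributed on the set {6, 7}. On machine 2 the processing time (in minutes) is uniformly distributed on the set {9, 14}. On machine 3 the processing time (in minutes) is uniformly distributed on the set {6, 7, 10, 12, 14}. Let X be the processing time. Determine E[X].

E[X | machine 1] = (6+7)/2 = 13/2.
E[X | machine 2] = (9+14)/2 = 23/2.
E[X | machine 3] = (6+7+10+12+14)/5 = 49/5.
E[X] = (6/13)·(13/2) + (5/13)·(23/2) + (2/13)·(49/5) = 1161/130.

1161/130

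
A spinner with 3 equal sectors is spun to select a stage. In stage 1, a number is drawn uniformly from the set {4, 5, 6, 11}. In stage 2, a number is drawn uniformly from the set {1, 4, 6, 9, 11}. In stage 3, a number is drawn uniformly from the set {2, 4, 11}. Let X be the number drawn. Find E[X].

551/90

E[X | stage 1] = (4+5+6+11)/4 = 13/2.
E[X | stage 2] = (1+4+6+9+11)/5 = 31/5.
E[X | stage 3] = (2+4+11)/3 = 17/3.
By the law of total expectation,
E[X] = (1/3)·(13/2) + (1/3)·(31/5) + (1/3)·(17/3) = 551/90.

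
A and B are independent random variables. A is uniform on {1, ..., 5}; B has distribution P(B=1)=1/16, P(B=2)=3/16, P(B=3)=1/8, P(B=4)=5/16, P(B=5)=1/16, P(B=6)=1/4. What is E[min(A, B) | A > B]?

P(A > B) = 11/40.
Summing min(A,B)·P(x,y) over outcomes with A > B gives 27/40.
E[min(A, B) | A > B] = (27/40) / (11/40) = 27/11.

27/11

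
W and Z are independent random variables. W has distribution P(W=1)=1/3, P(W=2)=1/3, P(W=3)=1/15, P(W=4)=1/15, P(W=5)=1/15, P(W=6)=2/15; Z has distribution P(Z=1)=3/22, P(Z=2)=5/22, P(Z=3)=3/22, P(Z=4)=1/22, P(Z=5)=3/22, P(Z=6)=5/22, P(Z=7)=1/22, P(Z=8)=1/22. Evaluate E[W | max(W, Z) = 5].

47/17

P(max(W, Z) = 5) = 17/110.
Summing W·P(x,y) over outcomes with max(W, Z) = 5 gives 47/110.
E[W | max(W, Z) = 5] = (47/110) / (17/110) = 47/17.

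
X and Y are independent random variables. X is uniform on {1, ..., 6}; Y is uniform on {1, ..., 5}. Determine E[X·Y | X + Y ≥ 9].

137/6

Outcomes with X + Y ≥ 9: (4,5), (5,4), (5,5), (6,3), (6,4), (6,5), each with probability 1/30.
E[X·Y | X + Y ≥ 9] = (20 + 20 + 25 + 18 + 24 + 30) / 6 = 137/6.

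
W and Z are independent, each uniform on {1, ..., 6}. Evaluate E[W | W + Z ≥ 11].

Outcomes with W + Z ≥ 11: (5,6), (6,5), (6,6), each with probability 1/36.
E[W | W + Z ≥ 11] = (5 + 6 + 6) / 3 = 17/3.

17/3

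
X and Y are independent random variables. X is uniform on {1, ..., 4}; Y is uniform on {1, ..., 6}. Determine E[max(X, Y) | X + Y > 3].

89/21

P(X + Y > 3) = 7/8.
Summing max(X,Y)·P(x,y) over outcomes with X + Y > 3 gives 89/24.
E[max(X, Y) | X + Y > 3] = (89/24) / (7/8) = 89/21.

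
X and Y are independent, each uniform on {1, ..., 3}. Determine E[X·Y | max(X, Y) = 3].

Outcomes with max(X, Y) = 3: (1,3), (2,3), (3,1), (3,2), (3,3), each with probability 1/9.
E[X·Y | max(X, Y) = 3] = (3 + 6 + 3 + 6 + 9) / 5 = 27/5.

27/5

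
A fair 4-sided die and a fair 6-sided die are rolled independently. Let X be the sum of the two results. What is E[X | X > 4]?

P(X > 4) = 3/4.
Σ over the event: 5·1/6 + 6·1/6 + 7·1/6 + 8·1/8 + 9·1/12 + 10·1/24 = 31/6.
E[X | X > 4] = (31/6) / (3/4) = 62/9.

62/9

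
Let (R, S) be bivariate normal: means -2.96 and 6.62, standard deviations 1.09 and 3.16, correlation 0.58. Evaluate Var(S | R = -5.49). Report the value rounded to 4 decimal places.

Var(S | R=x) = (1 − ρ²)·σ_S².
Var(S | R=-5.49) = (3.16)²·(1 − (0.58)²) = 9.9856·0.6636 = 6.6264.

6.6264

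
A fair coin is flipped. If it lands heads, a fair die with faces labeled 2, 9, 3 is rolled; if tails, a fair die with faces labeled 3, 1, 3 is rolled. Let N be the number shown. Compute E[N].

E[N | heads] = (2+9+3)/3 = 14/3.
E[N | tails] = (3+1+3)/3 = 7/3.
E[N] = (1/2)·(14/3) + (1/2)·(7/3) = 7/2.

7/2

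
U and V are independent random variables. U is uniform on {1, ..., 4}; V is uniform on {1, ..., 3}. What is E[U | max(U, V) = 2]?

5/3

Outcomes with max(U, V) = 2: (1,2), (2,1), (2,2), each with probability 1/12.
E[U | max(U, V) = 2] = (1 + 2 + 2) / 3 = 5/3.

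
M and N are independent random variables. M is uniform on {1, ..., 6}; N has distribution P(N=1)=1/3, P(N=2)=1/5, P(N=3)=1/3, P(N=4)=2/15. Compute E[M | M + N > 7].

P(M + N > 7) = 19/90.
Summing M·P(x,y) over outcomes with M + N > 7 gives 103/90.
E[M | M + N > 7] = (103/90) / (19/90) = 103/19.

103/19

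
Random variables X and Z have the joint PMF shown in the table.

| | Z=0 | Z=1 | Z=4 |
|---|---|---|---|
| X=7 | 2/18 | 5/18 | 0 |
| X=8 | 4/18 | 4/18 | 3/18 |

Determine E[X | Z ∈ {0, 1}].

113/15

P(Z ∈ {0, 1}) = 5/6.
Σ X·P over the event = 7·(2/18) + 7·(5/18) + 8·(4/18) + 8·(4/18) = 113/18.
E[X | Z ∈ {0, 1}] = (113/18) / (5/6) = 113/15.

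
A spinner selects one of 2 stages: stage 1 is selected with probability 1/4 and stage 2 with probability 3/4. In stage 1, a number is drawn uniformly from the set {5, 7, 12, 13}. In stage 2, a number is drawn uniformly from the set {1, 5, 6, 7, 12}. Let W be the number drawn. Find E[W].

E[W | stage 1] = (5+7+12+13)/4 = 37/4.
E[W | stage 2] = (1+5+6+7+12)/5 = 31/5.
E[W] = (1/4)·(37/4) + (3/4)·(31/5) = 557/80.

557/80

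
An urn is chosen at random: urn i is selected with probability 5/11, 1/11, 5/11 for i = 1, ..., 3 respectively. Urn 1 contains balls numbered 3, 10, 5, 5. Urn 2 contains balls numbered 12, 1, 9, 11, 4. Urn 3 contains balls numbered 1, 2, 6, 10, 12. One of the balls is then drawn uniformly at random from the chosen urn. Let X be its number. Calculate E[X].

1343/220

E[X | urn 1] = (3+10+5+5)/4 = 23/4.
E[X | urn 2] = (12+1+9+11+4)/5 = 37/5.
E[X | urn 3] = (1+2+6+10+12)/5 = 31/5.
E[X] = (5/11)·(23/4) + (1/11)·(37/5) + (5/11)·(31/5) = 1343/220.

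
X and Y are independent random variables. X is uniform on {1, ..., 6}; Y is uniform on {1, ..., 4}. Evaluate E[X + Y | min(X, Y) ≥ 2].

P(min(X, Y) ≥ 2) = 5/8.
Summing (X+Y)·P(x,y) over outcomes with min(X, Y) ≥ 2 gives 35/8.
E[X + Y | min(X, Y) ≥ 2] = (35/8) / (5/8) = 7.

7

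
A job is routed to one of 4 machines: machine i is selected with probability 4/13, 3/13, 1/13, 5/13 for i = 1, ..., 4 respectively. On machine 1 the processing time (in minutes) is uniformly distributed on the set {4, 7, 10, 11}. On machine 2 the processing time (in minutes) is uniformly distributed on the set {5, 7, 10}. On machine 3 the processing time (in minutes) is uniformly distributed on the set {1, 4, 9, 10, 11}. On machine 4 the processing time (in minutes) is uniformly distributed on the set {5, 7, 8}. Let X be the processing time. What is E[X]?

E[X | machine 1] = (4+7+10+11)/4 = 8.
E[X | machine 2] = (5+7+10)/3 = 22/3.
E[X | machine 3] = (1+4+9+10+11)/5 = 7.
E[X | machine 4] = (5+7+8)/3 = 20/3.
By the law of total expectation,
E[X] = (4/13)·(8) + (3/13)·(22/3) + (1/13)·(7) + (5/13)·(20/3) = 283/39.

283/39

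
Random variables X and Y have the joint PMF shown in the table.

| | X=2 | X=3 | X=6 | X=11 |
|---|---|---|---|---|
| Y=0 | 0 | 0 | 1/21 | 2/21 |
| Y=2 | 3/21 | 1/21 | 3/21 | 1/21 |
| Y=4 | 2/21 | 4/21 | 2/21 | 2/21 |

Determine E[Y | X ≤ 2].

14/5

P(X ≤ 2) = 5/21.
Σ Y·P over the event = 2·(3/21) + 4·(2/21) = 2/3.
E[Y | X ≤ 2] = (2/3) / (5/21) = 14/5.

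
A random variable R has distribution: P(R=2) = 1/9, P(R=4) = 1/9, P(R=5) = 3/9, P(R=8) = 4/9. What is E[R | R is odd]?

5

P(R is odd) = 1/3.
Σ over the event: 5·1/3 = 5/3.
E[R | R is odd] = (5/3) / (1/3) = 5.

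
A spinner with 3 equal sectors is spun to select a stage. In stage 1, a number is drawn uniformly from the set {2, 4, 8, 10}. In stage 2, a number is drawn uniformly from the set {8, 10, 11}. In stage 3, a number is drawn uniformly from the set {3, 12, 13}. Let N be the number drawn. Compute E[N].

E[N | stage 1] = (2+4+8+10)/4 = 6.
E[N | stage 2] = (8+10+11)/3 = 29/3.
E[N | stage 3] = (3+12+13)/3 = 28/3.
E[N] = (1/3)·(6) + (1/3)·(29/3) + (1/3)·(28/3) = 25/3.

25/3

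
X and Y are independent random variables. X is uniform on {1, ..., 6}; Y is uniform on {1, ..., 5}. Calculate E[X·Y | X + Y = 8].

29/2

Outcomes with X + Y = 8: (3,5), (4,4), (5,3), (6,2), each with probability 1/30.
E[X·Y | X + Y = 8] = (15 + 16 + 15 + 12) / 4 = 29/2.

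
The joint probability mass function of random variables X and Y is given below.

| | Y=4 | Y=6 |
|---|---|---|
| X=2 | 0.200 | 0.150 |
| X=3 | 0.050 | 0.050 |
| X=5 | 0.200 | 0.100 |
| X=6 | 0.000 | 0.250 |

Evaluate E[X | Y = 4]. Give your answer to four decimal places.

3.4444

P(Y = 4) = 0.450.
Summing X·P(X=x,Y=y) over the conditioning event gives 1.550.
E[X | Y = 4] = (1.550) / (0.450) = 3.4444.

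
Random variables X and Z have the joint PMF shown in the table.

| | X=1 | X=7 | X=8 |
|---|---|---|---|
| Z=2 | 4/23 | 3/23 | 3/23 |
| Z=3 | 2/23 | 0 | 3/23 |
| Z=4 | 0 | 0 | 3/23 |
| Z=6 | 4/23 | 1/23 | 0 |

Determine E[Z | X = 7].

3

P(X = 7) = 4/23.
Σ Z·P over the event = 2·(3/23) + 6·(1/23) = 12/23.
E[Z | X = 7] = (12/23) / (4/23) = 3.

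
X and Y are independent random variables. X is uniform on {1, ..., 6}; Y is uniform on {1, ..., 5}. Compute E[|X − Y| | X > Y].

7/3

P(X > Y) = 1/2.
Summing |X−Y|·P(x,y) over outcomes with X > Y gives 7/6.
E[|X − Y| | X > Y] = (7/6) / (1/2) = 7/3.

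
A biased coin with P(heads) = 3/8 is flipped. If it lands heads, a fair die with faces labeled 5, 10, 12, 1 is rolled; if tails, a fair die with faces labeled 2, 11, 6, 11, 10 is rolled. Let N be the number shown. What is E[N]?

61/8

E[N | heads] = (5+10+12+1)/4 = 7.
E[N | tails] = (2+11+6+11+10)/5 = 8.
E[N] = (3/8)·(7) + (5/8)·(8) = 61/8.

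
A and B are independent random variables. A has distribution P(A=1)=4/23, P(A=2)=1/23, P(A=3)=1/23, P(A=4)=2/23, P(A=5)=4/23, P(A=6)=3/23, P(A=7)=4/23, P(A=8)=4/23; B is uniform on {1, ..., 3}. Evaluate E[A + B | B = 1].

6

P(B = 1) = 1/3.
Summing (A+B)·P(x,y) over outcomes with B = 1 gives 2.
E[A + B | B = 1] = (2) / (1/3) = 6.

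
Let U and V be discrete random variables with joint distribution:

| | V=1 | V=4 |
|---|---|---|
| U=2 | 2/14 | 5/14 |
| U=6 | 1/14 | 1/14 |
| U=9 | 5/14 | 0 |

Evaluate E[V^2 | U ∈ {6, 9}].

22/7

P(U ∈ {6, 9}) = 1/2.
Σ V^2·P over the event = 1·(1/14) + 16·(1/14) + 1·(5/14) = 11/7.
E[V^2 | U ∈ {6, 9}] = (11/7) / (1/2) = 22/7.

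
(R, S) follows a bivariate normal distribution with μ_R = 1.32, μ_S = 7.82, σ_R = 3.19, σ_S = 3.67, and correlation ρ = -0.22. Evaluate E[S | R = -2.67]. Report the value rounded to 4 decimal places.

For a bivariate normal, E[S | R=x] = μ_S + ρ·(σ_S/σ_R)·(x − μ_R).
E[S | R=-2.67] = 7.82 + (-0.22)·(3.67/3.19)·(-2.67 − (1.32)) = 7.82 + (-0.2531)·(-3.99) = 8.8299.

8.8299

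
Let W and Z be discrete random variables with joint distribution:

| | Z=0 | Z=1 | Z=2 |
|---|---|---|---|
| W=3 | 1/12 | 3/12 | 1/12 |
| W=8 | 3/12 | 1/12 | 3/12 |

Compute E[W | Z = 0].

27/4

P(Z = 0) = 1/3.
Summing W·P(W=x,Z=y) over the conditioning event gives 9/4.
E[W | Z = 0] = (9/4) / (1/3) = 27/4.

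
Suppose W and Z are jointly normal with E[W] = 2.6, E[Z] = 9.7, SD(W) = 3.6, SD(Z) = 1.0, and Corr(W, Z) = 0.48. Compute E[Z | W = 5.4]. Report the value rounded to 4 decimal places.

For a bivariate normal, E[Z | W=x] = μ_Z + ρ·(σ_Z/σ_W)·(x − μ_W).
E[Z | W=5.4] = 9.7 + (0.48)·(1.0/3.6)·(5.4 − (2.6)) = 9.7 + (0.13333)·(2.8) = 10.0733.

10.0733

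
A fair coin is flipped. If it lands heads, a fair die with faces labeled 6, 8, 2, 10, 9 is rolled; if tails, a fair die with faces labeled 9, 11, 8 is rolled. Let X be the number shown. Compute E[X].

49/6

E[X | heads] = (6+8+2+10+9)/5 = 7.
E[X | tails] = (9+11+8)/3 = 28/3.
By the law of total expectation,
E[X] = (1/2)·(7) + (1/2)·(28/3) = 49/6.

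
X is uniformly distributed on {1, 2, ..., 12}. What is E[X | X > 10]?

Given X > 10, X is equally likely to be any of {11, 12}.
E[X | X > 10] = (11 + 12) / 2 = 23/2.

23/2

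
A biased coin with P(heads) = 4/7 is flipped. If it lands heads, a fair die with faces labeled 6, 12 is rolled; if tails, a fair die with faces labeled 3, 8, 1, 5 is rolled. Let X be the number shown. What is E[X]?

E[X | heads] = (6+12)/2 = 9.
E[X | tails] = (3+8+1+5)/4 = 17/4.
By the law of total expectation,
E[X] = (4/7)·(9) + (3/7)·(17/4) = 195/28.

195/28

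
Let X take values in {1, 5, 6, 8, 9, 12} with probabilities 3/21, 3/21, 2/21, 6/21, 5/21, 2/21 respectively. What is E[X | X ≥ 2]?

8

P(X ≥ 2) = 6/7.
Σ over the event: 5·1/7 + 6·2/21 + 8·2/7 + 9·5/21 + 12·2/21 = 48/7.
E[X | X ≥ 2] = (48/7) / (6/7) = 8.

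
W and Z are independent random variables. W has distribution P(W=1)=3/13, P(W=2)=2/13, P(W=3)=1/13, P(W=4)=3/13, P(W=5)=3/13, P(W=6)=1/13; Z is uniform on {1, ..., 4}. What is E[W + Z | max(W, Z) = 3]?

P(max(W, Z) = 3) = 2/13.
Summing (W+Z)·P(x,y) over outcomes with max(W, Z) = 3 gives 37/52.
E[W + Z | max(W, Z) = 3] = (37/52) / (2/13) = 37/8.

37/8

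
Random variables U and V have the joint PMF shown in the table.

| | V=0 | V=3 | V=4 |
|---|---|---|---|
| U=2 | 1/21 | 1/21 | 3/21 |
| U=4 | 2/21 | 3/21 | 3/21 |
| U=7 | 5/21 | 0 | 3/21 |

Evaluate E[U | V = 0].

P(V = 0) = 8/21.
Σ U·P over the event = 2·(1/21) + 4·(2/21) + 7·(5/21) = 15/7.
E[U | V = 0] = (15/7) / (8/21) = 45/8.

45/8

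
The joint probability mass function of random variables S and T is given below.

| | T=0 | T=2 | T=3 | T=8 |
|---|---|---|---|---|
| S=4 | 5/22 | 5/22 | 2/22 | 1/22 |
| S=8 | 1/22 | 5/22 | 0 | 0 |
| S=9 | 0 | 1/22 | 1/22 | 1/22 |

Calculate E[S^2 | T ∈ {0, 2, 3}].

P(T ∈ {0, 2, 3}) = 10/11.
Σ S^2·P over the event = 16·(5/22) + 16·(5/22) + 16·(2/22) + 64·(1/22) + 64·(5/22) + 81·(1/22) + 81·(1/22) = 369/11.
E[S^2 | T ∈ {0, 2, 3}] = (369/11) / (10/11) = 369/10.

369/10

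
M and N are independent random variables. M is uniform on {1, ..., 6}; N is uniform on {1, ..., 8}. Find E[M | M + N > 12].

P(M + N > 12) = 1/16.
Summing M·P(x,y) over outcomes with M + N > 12 gives 17/48.
E[M | M + N > 12] = (17/48) / (1/16) = 17/3.

17/3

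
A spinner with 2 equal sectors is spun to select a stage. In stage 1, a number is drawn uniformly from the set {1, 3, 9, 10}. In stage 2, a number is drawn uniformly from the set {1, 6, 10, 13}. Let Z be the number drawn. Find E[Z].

E[Z | stage 1] = (1+3+9+10)/4 = 23/4.
E[Z | stage 2] = (1+6+10+13)/4 = 15/2.
E[Z] = (1/2)·(23/4) + (1/2)·(15/2) = 53/8.

53/8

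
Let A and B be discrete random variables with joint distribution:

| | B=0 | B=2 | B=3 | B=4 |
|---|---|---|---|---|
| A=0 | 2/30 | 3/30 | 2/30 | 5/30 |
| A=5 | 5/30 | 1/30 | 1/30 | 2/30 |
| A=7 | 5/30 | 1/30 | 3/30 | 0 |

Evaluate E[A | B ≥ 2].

P(B ≥ 2) = 3/5.
Σ A·P over the event = 0·(3/30) + 0·(2/30) + 0·(5/30) + 5·(1/30) + 5·(1/30) + 5·(2/30) + 7·(1/30) + 7·(3/30) = 8/5.
E[A | B ≥ 2] = (8/5) / (3/5) = 8/3.

8/3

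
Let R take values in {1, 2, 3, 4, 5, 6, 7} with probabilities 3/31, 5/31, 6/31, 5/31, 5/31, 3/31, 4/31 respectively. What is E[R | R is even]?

P(R is even) = 13/31.
Σ over the event: 2·5/31 + 4·5/31 + 6·3/31 = 48/31.
E[R | R is even] = (48/31) / (13/31) = 48/13.

48/13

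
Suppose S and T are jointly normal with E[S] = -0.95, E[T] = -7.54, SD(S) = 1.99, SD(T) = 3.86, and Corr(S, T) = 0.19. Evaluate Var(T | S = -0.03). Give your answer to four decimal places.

14.3617

The conditional variance in a bivariate normal is σ_T²(1 − ρ²), independent of x.
Var(T | S=-0.03) = (3.86)²·(1 − (0.19)²) = 14.8996·0.9639 = 14.3617.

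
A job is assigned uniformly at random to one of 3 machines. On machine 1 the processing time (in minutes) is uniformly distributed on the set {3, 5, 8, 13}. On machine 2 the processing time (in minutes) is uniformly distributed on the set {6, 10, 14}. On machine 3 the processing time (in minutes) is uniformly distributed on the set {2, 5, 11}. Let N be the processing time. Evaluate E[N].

E[N | machine 1] = (3+5+8+13)/4 = 29/4.
E[N | machine 2] = (6+10+14)/3 = 10.
E[N | machine 3] = (2+5+11)/3 = 6.
By the law of total expectation,
E[N] = (1/3)·(29/4) + (1/3)·(10) + (1/3)·(6) = 31/4.

31/4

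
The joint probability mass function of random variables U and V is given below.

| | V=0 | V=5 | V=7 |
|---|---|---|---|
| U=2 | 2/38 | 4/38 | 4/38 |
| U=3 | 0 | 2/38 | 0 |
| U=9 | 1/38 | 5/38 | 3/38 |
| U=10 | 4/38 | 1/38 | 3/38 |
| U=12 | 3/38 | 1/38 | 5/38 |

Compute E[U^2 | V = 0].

P(V = 0) = 5/19.
Σ U^2·P over the event = 4·(2/38) + 81·(1/38) + 100·(4/38) + 144·(3/38) = 921/38.
E[U^2 | V = 0] = (921/38) / (5/19) = 921/10.

921/10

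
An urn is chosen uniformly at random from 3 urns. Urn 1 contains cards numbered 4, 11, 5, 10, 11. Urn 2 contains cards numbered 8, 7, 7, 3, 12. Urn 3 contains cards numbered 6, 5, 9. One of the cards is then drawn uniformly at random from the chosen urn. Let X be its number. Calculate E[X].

334/45

E[X | urn 1] = (4+11+5+10+11)/5 = 41/5.
E[X | urn 2] = (8+7+7+3+12)/5 = 37/5.
E[X | urn 3] = (6+5+9)/3 = 20/3.
By the law of total expectation,
E[X] = (1/3)·(41/5) + (1/3)·(37/5) + (1/3)·(20/3) = 334/45.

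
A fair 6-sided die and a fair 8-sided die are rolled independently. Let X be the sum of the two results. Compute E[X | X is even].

8

P(X is even) = 1/2.
Σ over the event: 2·1/48 + 4·1/16 + 6·5/48 + 8·1/8 + 10·5/48 + 12·1/16 + 14·1/48 = 4.
E[X | X is even] = (4) / (1/2) = 8.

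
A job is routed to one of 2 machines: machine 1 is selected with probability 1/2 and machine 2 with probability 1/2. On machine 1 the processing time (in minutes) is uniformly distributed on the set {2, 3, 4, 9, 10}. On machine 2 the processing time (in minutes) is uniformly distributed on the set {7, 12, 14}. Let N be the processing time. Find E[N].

E[N | machine 1] = (2+3+4+9+10)/5 = 28/5.
E[N | machine 2] = (7+12+14)/3 = 11.
By the law of total expectation,
E[N] = (1/2)·(28/5) + (1/2)·(11) = 83/10.

83/10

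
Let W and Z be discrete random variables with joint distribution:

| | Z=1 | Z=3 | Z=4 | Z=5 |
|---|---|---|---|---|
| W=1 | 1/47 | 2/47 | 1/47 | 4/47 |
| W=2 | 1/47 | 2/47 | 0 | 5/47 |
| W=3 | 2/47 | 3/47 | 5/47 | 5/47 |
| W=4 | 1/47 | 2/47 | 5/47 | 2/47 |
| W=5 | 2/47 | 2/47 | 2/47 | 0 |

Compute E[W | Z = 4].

P(Z = 4) = 13/47.
Summing W·P(W=x,Z=y) over the conditioning event gives 46/47.
E[W | Z = 4] = (46/47) / (13/47) = 46/13.

46/13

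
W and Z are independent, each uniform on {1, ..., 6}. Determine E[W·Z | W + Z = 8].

Outcomes with W + Z = 8: (2,6), (3,5), (4,4), (5,3), (6,2), each with probability 1/36.
E[W·Z | W + Z = 8] = (12 + 15 + 16 + 15 + 12) / 5 = 14.

14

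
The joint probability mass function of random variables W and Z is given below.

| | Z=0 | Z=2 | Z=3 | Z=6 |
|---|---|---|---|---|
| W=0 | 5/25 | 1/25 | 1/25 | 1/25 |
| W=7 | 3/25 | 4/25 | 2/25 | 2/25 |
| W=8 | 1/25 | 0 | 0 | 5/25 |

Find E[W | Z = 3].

P(Z = 3) = 3/25.
Summing W·P(W=x,Z=y) over the conditioning event gives 14/25.
E[W | Z = 3] = (14/25) / (3/25) = 14/3.

14/3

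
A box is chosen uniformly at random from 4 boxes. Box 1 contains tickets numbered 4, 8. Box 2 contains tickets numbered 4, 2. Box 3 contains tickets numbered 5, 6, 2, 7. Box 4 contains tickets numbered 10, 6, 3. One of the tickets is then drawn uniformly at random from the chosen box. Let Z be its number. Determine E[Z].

61/12

E[Z | box 1] = (4+8)/2 = 6.
E[Z | box 2] = (4+2)/2 = 3.
E[Z | box 3] = (5+6+2+7)/4 = 5.
E[Z | box 4] = (10+6+3)/3 = 19/3.
By the law of total expectation,
E[Z] = (1/4)·(6) + (1/4)·(3) + (1/4)·(5) + (1/4)·(19/3) = 61/12.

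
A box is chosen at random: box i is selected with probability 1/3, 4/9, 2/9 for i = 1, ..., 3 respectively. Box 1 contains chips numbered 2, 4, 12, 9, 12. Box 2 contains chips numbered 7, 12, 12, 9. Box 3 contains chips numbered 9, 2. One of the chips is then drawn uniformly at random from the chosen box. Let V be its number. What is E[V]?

E[V | box 1] = (2+4+12+9+12)/5 = 39/5.
E[V | box 2] = (7+12+12+9)/4 = 10.
E[V | box 3] = (9+2)/2 = 11/2.
E[V] = (1/3)·(39/5) + (4/9)·(10) + (2/9)·(11/2) = 124/15.

124/15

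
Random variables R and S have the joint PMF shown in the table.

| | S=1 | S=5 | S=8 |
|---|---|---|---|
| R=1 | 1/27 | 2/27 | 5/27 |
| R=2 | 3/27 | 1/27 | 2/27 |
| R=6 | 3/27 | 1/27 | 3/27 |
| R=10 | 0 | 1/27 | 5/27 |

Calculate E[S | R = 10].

P(R = 10) = 2/9.
Summing S·P(R=x,S=y) over the conditioning event gives 5/3.
E[S | R = 10] = (5/3) / (2/9) = 15/2.

15/2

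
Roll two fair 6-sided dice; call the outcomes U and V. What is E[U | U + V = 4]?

Outcomes with U + V = 4: (1,3), (2,2), (3,1), each with probability 1/36.
E[U | U + V = 4] = (1 + 2 + 3) / 3 = 2.

2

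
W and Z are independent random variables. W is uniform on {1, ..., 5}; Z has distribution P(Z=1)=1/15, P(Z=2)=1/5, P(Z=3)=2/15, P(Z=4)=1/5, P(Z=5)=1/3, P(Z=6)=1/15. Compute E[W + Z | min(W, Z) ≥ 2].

52/7

P(min(W, Z) ≥ 2) = 56/75.
Summing (W+Z)·P(x,y) over outcomes with min(W, Z) ≥ 2 gives 416/75.
E[W + Z | min(W, Z) ≥ 2] = (416/75) / (56/75) = 52/7.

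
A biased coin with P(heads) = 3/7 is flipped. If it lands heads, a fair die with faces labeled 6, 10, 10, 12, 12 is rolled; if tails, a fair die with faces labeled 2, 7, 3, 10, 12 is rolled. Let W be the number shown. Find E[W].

286/35

E[W | heads] = (6+10+10+12+12)/5 = 10.
E[W | tails] = (2+7+3+10+12)/5 = 34/5.
E[W] = (3/7)·(10) + (4/7)·(34/5) = 286/35.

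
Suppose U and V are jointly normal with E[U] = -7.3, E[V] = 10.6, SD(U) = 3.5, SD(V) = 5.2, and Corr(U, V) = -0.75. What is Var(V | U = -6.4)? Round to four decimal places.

11.8300

Var(V | U=x) = (1 − ρ²)·σ_V².
Var(V | U=-6.4) = (5.2)²·(1 − (-0.75)²) = 27.04·0.4375 = 11.8300.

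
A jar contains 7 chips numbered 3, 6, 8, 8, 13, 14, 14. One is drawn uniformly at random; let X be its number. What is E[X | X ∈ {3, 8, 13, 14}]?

10

P(X ∈ {3, 8, 13, 14}) = 6/7.
Σ over the event: 3·1/7 + 8·2/7 + 13·1/7 + 14·2/7 = 60/7.
E[X | X ∈ {3, 8, 13, 14}] = (60/7) / (6/7) = 10.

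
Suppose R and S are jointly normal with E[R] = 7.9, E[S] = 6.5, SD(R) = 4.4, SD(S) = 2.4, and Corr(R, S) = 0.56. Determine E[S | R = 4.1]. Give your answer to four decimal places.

5.3393

For a bivariate normal, E[S | R=x] = μ_S + ρ·(σ_S/σ_R)·(x − μ_R).
E[S | R=4.1] = 6.5 + (0.56)·(2.4/4.4)·(4.1 − (7.9)) = 6.5 + (0.30545)·(-3.8) = 5.3393.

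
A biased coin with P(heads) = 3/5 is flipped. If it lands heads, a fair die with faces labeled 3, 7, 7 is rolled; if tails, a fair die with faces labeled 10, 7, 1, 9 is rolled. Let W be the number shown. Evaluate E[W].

61/10

E[W | heads] = (3+7+7)/3 = 17/3.
E[W | tails] = (10+7+1+9)/4 = 27/4.
E[W] = (3/5)·(17/3) + (2/5)·(27/4) = 61/10.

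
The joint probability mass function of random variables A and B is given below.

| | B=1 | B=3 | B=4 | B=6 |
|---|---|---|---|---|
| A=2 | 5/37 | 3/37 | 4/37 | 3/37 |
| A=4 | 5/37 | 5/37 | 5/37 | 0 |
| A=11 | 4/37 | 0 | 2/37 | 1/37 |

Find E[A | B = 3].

13/4

P(B = 3) = 8/37.
Σ A·P over the event = 2·(3/37) + 4·(5/37) = 26/37.
E[A | B = 3] = (26/37) / (8/37) = 13/4.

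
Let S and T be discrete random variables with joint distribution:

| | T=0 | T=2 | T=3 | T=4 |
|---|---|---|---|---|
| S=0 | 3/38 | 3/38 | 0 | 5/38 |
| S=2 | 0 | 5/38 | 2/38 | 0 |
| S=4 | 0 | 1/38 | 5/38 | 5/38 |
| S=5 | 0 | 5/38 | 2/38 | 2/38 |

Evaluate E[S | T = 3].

34/9

P(T = 3) = 9/38.
Σ S·P over the event = 2·(2/38) + 4·(5/38) + 5·(2/38) = 17/19.
E[S | T = 3] = (17/19) / (9/38) = 34/9.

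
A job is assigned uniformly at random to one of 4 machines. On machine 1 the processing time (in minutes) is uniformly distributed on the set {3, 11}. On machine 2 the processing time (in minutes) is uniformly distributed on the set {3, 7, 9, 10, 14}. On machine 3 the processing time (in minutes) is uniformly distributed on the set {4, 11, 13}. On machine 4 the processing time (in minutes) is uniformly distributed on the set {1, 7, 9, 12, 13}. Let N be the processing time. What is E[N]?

E[N | machine 1] = (3+11)/2 = 7.
E[N | machine 2] = (3+7+9+10+14)/5 = 43/5.
E[N | machine 3] = (4+11+13)/3 = 28/3.
E[N | machine 4] = (1+7+9+12+13)/5 = 42/5.
By the law of total expectation,
E[N] = (1/4)·(7) + (1/4)·(43/5) + (1/4)·(28/3) + (1/4)·(42/5) = 25/3.

25/3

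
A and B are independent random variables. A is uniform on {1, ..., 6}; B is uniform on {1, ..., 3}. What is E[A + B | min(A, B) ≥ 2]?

13/2

Outcomes with min(A, B) ≥ 2: (2,2), (2,3), (3,2), (3,3), (4,2), (4,3), (5,2), (5,3), (6,2), (6,3), each with probability 1/18.
E[A + B | min(A, B) ≥ 2] = (4 + 5 + 5 + 6 + 6 + 7 + 7 + 8 + 8 + 9) / 10 = 13/2.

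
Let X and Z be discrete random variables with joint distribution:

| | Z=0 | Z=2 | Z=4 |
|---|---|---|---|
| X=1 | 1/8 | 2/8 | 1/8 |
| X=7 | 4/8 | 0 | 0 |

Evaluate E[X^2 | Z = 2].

P(Z = 2) = 1/4.
Summing X^2·P(X=x,Z=y) over the conditioning event gives 1/4.
E[X^2 | Z = 2] = (1/4) / (1/4) = 1.

1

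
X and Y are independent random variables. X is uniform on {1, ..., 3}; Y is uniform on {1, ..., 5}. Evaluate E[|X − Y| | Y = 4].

2

Outcomes with Y = 4: (1,4), (2,4), (3,4), each with probability 1/15.
E[|X − Y| | Y = 4] = (3 + 2 + 1) / 3 = 2.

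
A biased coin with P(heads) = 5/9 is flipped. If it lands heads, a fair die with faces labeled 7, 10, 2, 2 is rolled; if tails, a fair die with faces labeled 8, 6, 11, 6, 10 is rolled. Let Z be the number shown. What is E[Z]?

E[Z | heads] = (7+10+2+2)/4 = 21/4.
E[Z | tails] = (8+6+11+6+10)/5 = 41/5.
By the law of total expectation,
E[Z] = (5/9)·(21/4) + (4/9)·(41/5) = 1181/180.

1181/180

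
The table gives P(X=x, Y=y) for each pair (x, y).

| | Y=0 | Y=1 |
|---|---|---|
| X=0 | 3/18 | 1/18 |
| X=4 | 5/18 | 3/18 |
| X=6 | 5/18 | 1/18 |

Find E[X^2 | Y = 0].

20

P(Y = 0) = 13/18.
Σ X^2·P over the event = 0·(3/18) + 16·(5/18) + 36·(5/18) = 130/9.
E[X^2 | Y = 0] = (130/9) / (13/18) = 20.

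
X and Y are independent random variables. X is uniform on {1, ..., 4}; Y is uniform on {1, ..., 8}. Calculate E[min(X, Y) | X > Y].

5/3

P(X > Y) = 3/16.
Summing min(X,Y)·P(x,y) over outcomes with X > Y gives 5/16.
E[min(X, Y) | X > Y] = (5/16) / (3/16) = 5/3.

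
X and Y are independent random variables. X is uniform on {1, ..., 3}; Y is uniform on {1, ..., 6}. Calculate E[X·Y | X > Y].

Outcomes with X > Y: (2,1), (3,1), (3,2), each with probability 1/18.
E[X·Y | X > Y] = (2 + 3 + 6) / 3 = 11/3.

11/3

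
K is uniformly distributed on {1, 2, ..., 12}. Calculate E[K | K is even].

7

Given K is even, K is equally likely to be any of {2, 4, 6, 8, 10, 12}.
E[K | K is even] = (2 + 4 + 6 + 8 + 10 + 12) / 6 = 7.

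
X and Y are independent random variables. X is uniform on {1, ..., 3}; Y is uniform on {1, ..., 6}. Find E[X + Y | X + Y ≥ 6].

Outcomes with X + Y ≥ 6: (1,5), (1,6), (2,4), (2,5), (2,6), (3,3), (3,4), (3,5), (3,6), each with probability 1/18.
E[X + Y | X + Y ≥ 6] = (6 + 7 + 6 + 7 + 8 + 6 + 7 + 8 + 9) / 9 = 64/9.

64/9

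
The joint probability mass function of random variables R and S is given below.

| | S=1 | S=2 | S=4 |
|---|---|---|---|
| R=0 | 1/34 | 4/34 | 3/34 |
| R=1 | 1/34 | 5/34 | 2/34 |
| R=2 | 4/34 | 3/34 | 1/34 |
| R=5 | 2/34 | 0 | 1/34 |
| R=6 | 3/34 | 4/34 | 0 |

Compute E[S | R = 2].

P(R = 2) = 4/17.
Summing S·P(R=x,S=y) over the conditioning event gives 7/17.
E[S | R = 2] = (7/17) / (4/17) = 7/4.

7/4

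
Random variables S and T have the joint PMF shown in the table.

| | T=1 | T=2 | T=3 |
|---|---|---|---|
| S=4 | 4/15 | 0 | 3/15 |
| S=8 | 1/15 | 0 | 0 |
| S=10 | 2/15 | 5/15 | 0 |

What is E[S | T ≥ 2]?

P(T ≥ 2) = 8/15.
Σ S·P over the event = 4·(3/15) + 10·(5/15) = 62/15.
E[S | T ≥ 2] = (62/15) / (8/15) = 31/4.

31/4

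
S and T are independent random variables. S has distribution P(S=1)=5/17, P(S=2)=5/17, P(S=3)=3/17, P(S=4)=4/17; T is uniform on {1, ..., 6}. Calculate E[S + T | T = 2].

74/17

P(T = 2) = 1/6.
Summing (S+T)·P(x,y) over outcomes with T = 2 gives 37/51.
E[S + T | T = 2] = (37/51) / (1/6) = 74/17.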